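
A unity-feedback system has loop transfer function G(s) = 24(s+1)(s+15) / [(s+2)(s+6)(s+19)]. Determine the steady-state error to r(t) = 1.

19/49

System type = 0 (no poles at s=0).
K_p = lim_{s→0} G(s) = 24·1·15 / (2·6·19) = 30/19.
e_ss = 1/(1 + K_p) = 1/(49/19) = 19/49.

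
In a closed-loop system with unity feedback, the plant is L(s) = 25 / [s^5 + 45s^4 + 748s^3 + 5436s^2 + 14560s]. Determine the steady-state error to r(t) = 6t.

3494.4

Lowest-order denominator term is 14560s, so the open loop has 1 pole at the origin → type 1 system.
K_v = lim_{s→0} s·L(s) = 25 / 14560 = 5/2912.
e_ss = 6/K_v = 6/(5/2912) = 3494.4.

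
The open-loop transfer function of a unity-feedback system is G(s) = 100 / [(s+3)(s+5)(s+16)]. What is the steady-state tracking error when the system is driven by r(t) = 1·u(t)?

12/17

G(s) has no factors of s in the denominator, so the system is type 0.
K_p = lim_{s→0} G(s) = 100 / (3·5·16) = 5/12.
e_ss = 1/(1 + K_p) = 1/(17/12) = 12/17.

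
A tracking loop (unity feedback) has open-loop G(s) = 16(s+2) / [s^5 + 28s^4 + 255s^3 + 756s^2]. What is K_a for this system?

8/189

The denominator has no term below 756s^2 — 2 poles at s=0, type 2.
K_a = lim_{s→0} s^2·G(s) = 16·2 / 756 = 8/189.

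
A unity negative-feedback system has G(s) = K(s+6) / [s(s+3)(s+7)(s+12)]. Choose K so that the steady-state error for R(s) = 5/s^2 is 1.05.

200

The open loop has one pole at the origin → type 1 system.
K_v = lim_{s→0} s·G(s) = K·6 / (3·7·12) = (1/42)·K.
e_ss = 5/K_v = 1.05 ⇒ K_v = 100/21 ⇒ K = (100/21)/(1/42) = 200.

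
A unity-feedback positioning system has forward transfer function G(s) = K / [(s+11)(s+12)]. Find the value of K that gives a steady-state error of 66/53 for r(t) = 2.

No free integrators in G(s): this is a type 0 system.
K_p = lim_{s→0} G(s) = K / (11·12) = (1/132)·K.
e_ss = 2/(1 + K_p) = 66/53 ⇒ 1 + (1/132)·K = 53/33 ⇒ K = 80.

80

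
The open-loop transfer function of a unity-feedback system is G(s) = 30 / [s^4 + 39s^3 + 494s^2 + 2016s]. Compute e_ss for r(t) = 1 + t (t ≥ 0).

Lowest-order denominator term is 2016s, so the open loop has 1 pole at the origin → type 1 system. Taking each input component in turn:
  • 1: tracked with zero error.
  • t: e_ss = 1/K_v with K_v=5/336 → 67.2.
Total e_ss = 67.2.

67.2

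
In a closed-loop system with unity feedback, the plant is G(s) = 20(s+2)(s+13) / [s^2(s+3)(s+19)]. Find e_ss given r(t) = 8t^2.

G(s) has two factors of s in the denominator, so the system is type 2.
K_a = lim_{s→0} s^2·G(s) = 20·2·13 / (3·19) = 520/57.
r(t) = 8t^2 gives R(s) = 16/s^3.
e_ss = 16/K_a = 16/(520/57) = 114/65.

114/65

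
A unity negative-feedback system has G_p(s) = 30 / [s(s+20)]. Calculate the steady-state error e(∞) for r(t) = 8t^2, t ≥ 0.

One free integrator in G_p(s): this is a type 1 system.
For a type-1 system K_a = 0, so e_ss to a parabolic input is unbounded.

infinity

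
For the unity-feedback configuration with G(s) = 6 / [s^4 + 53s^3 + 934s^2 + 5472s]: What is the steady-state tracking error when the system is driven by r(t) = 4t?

3648

Factoring s from the denominator leaves a polynomial with constant term 5472, so the system is type 1.
K_v = lim_{s→0} s·G(s) = 6 / 5472 = 1/912.
e_ss = 4/K_v = 4/(1/912) = 3648.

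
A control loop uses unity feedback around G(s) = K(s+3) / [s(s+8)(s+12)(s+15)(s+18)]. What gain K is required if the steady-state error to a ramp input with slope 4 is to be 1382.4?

System type = 1 (one pole at s=0).
K_v = lim_{s→0} s·G(s) = K·3 / (8·12·15·18) = (1/8640)·K.
e_ss = 4/K_v = 1382.4 ⇒ K_v = 5/1728 ⇒ K = (5/1728)/(1/8640) = 25.

25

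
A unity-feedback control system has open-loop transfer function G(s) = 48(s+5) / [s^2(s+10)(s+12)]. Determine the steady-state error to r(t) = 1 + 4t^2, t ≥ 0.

4

System type = 2 (two poles at s=0). Treating each term separately:
  • 1: tracked with zero error.
  • 4t^2: e_ss = 8/K_a with K_a=2 → 4.
Total e_ss = 4.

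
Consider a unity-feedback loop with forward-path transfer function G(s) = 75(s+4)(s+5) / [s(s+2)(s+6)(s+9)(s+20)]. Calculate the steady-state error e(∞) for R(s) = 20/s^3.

infinity

G(s) has one factor of s in the denominator, so the system is type 1.
For a type-1 system K_a = 0, so e_ss to a parabolic input is unbounded.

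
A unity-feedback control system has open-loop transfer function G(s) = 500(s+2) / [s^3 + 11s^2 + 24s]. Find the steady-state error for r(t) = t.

Lowest-order denominator term is 24s, so the open loop has 1 pole at the origin → type 1 system.
K_v = lim_{s→0} s·G(s) = 500·2 / 24 = 125/3.
e_ss = 1/K_v = 1/(125/3) = 0.024.

0.024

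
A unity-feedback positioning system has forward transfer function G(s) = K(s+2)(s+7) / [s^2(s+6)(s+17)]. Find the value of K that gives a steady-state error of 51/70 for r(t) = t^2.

G(s) has two factors of s in the denominator, so the system is type 2.
K_a = lim_{s→0} s^2·G(s) = K·2·7 / (6·17) = (7/51)·K.
e_ss = 2/K_a = 51/70 ⇒ K_a = 140/51 ⇒ K = (140/51)/(7/51) = 20.

20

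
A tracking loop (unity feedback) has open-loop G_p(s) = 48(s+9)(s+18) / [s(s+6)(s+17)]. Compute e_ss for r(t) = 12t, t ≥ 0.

G_p(s) has one factor of s in the denominator, so the system is type 1.
K_v = lim_{s→0} s·G_p(s) = 48·9·18 / (6·17) = 1296/17.
e_ss = 12/K_v = 12/(1296/17) = 17/108.

17/108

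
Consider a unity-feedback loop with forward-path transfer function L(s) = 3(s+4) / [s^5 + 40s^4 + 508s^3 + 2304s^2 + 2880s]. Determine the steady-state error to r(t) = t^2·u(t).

infinity

Factoring s from the denominator leaves a polynomial with constant term 2880, so the system is type 1.
K_a = lim_{s→0} s^2·L(s) = 0; the steady-state error to this parabolic input grows without bound.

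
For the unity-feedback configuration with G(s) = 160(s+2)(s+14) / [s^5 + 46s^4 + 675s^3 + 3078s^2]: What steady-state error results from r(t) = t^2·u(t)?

Factoring s^2 from the denominator leaves a polynomial with constant term 3078, so the system is type 2.
K_a = lim_{s→0} s^2·G(s) = 160·2·14 / 3078 = 2240/1539.
r(t) = t^2 gives R(s) = 2/s^3.
e_ss = 2/K_a = 2/(2240/1539) = 1539/1120.

1539/1120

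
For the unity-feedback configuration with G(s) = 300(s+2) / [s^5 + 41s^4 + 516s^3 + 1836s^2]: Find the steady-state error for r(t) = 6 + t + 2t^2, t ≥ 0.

12.24

Factoring s^2 from the denominator leaves a polynomial with constant term 1836, so the system is type 2. Treating each term separately:
  • 6: tracked with zero error.
  • t: tracked with zero error.
  • 2t^2: e_ss = 4/K_a with K_a=50/153 → 12.24.
Total e_ss = 12.24.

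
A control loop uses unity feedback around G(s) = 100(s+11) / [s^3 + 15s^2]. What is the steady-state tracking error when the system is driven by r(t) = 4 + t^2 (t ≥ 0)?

3/110

Lowest-order denominator term is 15s^2, so the open loop has 2 poles at the origin → type 2 system. Treating each term separately:
  • 4: tracked with zero error.
  • t^2: e_ss = 2/K_a with K_a=220/3 → 3/110.
Total e_ss = 3/110.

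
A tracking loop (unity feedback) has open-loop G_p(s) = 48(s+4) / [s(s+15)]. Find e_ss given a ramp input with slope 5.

One free integrator in G_p(s): this is a type 1 system.
K_v = lim_{s→0} s·G_p(s) = 48·4 / (15) = 12.8.
e_ss = 5/K_v = 5/12.8 = 25/64.

25/64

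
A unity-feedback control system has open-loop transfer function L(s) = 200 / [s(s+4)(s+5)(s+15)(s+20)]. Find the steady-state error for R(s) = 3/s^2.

90

System type = 1 (one pole at s=0).
K_v = lim_{s→0} s·L(s) = 200 / (4·5·15·20) = 1/30.
e_ss = 3/K_v = 3/(1/30) = 90.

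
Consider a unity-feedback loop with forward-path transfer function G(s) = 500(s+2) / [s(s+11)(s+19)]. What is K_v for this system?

The open loop has one pole at the origin → type 1 system.
K_v = lim_{s→0} s·G(s) = 500·2 / (11·19) = 1000/209.

1000/209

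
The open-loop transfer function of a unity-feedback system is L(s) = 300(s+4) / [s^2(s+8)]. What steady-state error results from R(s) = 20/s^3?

2/15

L(s) has two factors of s in the denominator, so the system is type 2.
K_a = lim_{s→0} s^2·L(s) = 300·4 / (8) = 150.
r(t) = 10t^2 gives R(s) = 20/s^3.
e_ss = 20/K_a = 20/150 = 2/15.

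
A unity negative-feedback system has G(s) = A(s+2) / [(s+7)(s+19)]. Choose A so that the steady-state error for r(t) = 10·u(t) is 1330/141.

The open loop has no poles at the origin → type 0 system.
K_p = lim_{s→0} G(s) = A·2 / (7·19) = (2/133)·A.
e_ss = 10/(1 + K_p) = 1330/141 ⇒ 1 + (2/133)·A = 141/133 ⇒ A = 4.

4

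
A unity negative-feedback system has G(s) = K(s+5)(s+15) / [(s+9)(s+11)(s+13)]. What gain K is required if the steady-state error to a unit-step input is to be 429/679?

10

The open loop has no poles at the origin → type 0 system.
K_p = lim_{s→0} G(s) = K·5·15 / (9·11·13) = (25/429)·K.
e_ss = 1/(1 + K_p) = 429/679 ⇒ 1 + (25/429)·K = 679/429 ⇒ K = 10.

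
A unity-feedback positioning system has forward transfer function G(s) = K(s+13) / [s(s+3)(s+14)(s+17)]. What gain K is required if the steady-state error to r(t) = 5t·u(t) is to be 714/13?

The open loop has one pole at the origin → type 1 system.
K_v = lim_{s→0} s·G(s) = K·13 / (3·14·17) = (13/714)·K.
e_ss = 5/K_v = 714/13 ⇒ K_v = 65/714 ⇒ K = (65/714)/(13/714) = 5.

5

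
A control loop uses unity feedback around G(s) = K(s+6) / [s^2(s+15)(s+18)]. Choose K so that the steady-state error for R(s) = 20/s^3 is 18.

50

System type = 2 (two poles at s=0).
K_a = lim_{s→0} s^2·G(s) = K·6 / (15·18) = (1/45)·K.
e_ss = 20/K_a = 18 ⇒ K_a = 10/9 ⇒ K = (10/9)/(1/45) = 50.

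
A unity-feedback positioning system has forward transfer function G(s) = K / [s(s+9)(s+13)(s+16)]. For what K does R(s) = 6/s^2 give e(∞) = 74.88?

G(s) has one factor of s in the denominator, so the system is type 1.
K_v = lim_{s→0} s·G(s) = K / (9·13·16) = (1/1872)·K.
e_ss = 6/K_v = 74.88 ⇒ K_v = 25/312 ⇒ K = (25/312)/(1/1872) = 150.

150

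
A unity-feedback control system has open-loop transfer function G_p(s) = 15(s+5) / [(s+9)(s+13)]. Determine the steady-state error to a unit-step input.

39/64

The open loop has no poles at the origin → type 0 system.
K_p = lim_{s→0} G_p(s) = 15·5 / (9·13) = 25/39.
e_ss = 1/(1 + K_p) = 1/(64/39) = 39/64.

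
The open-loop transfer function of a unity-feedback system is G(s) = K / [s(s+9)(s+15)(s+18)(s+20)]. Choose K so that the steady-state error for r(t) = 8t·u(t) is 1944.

200

The open loop has one pole at the origin → type 1 system.
K_v = lim_{s→0} s·G(s) = K / (9·15·18·20) = (1/48600)·K.
e_ss = 8/K_v = 1944 ⇒ K_v = 1/243 ⇒ K = (1/243)/(1/48600) = 200.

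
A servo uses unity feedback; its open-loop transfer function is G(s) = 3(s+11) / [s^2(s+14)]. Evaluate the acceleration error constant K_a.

33/14

G(s) has two factors of s in the denominator, so the system is type 2.
K_a = lim_{s→0} s^2·G(s) = 3·11 / (14) = 33/14.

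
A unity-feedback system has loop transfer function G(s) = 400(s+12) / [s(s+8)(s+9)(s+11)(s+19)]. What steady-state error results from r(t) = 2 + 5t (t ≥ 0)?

15.675

One free integrator in G(s): this is a type 1 system. Taking each input component in turn:
  • 2: tracked with zero error.
  • 5t: e_ss = 5/K_v with K_v=200/627 → 15.675.
Total e_ss = 15.675.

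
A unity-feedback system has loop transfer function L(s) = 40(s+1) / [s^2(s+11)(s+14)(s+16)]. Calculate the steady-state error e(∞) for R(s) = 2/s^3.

123.2

The open loop has two poles at the origin → type 2 system.
K_a = lim_{s→0} s^2·L(s) = 40·1 / (11·14·16) = 5/308.
r(t) = t^2 gives R(s) = 2/s^3.
e_ss = 2/K_a = 2/(5/308) = 123.2.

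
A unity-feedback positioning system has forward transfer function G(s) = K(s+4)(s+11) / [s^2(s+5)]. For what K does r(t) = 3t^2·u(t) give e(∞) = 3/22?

System type = 2 (two poles at s=0).
K_a = lim_{s→0} s^2·G(s) = K·4·11 / (5) = 8.8·K.
e_ss = 6/K_a = 3/22 ⇒ K_a = 44 ⇒ K = 44/8.8 = 5.

5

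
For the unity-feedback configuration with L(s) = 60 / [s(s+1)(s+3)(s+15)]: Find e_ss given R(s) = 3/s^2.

2.25

One free integrator in L(s): this is a type 1 system.
K_v = lim_{s→0} s·L(s) = 60 / (1·3·15) = 4/3.
e_ss = 3/K_v = 3/(4/3) = 2.25.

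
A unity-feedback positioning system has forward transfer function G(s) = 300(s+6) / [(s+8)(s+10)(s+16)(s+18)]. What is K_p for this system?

5/64

G(s) has no factors of s in the denominator, so the system is type 0.
K_p = lim_{s→0} G(s) = 300·6 / (8·10·16·18) = 5/64.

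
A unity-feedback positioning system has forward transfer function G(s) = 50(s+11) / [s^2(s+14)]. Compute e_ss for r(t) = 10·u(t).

G(s) has two factors of s in the denominator, so the system is type 2.
K_p = ∞ for a type-2 system; e_ss to a step is zero.

0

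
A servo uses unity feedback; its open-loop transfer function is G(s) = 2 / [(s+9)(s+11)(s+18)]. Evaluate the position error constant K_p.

System type = 0 (no poles at s=0).
K_p = lim_{s→0} G(s) = 2 / (9·11·18) = 1/891.

1/891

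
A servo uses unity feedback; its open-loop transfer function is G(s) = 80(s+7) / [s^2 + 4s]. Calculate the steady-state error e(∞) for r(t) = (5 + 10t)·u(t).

1/14

Lowest-order denominator term is 4s, so the open loop has 1 pole at the origin → type 1 system. Taking each input component in turn:
  • 5: tracked with zero error.
  • 10t: e_ss = 10/K_v with K_v=140 → 1/14.
Total e_ss = 1/14.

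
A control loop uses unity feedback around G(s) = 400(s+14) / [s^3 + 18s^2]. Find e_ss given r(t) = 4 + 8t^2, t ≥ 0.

The denominator has no term below 18s^2 — 2 poles at s=0, type 2. By superposition:
  • 4: tracked with zero error.
  • 8t^2: e_ss = 16/K_a with K_a=2800/9 → 9/175.
Total e_ss = 9/175.

9/175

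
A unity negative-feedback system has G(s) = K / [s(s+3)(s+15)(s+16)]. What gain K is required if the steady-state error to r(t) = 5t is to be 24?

The open loop has one pole at the origin → type 1 system.
K_v = lim_{s→0} s·G(s) = K / (3·15·16) = (1/720)·K.
e_ss = 5/K_v = 24 ⇒ K_v = 5/24 ⇒ K = (5/24)/(1/720) = 150.

150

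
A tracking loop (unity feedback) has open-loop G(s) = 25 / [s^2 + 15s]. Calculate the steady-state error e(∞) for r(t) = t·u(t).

0.6

Factoring s from the denominator leaves a polynomial with constant term 15, so the system is type 1.
K_v = lim_{s→0} s·G(s) = 25 / 15 = 5/3.
e_ss = 1/K_v = 1/(5/3) = 0.6.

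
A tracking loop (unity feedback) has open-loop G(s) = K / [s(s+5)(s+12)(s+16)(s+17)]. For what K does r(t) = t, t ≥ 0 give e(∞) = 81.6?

The open loop has one pole at the origin → type 1 system.
K_v = lim_{s→0} s·G(s) = K / (5·12·16·17) = (1/16320)·K.
e_ss = 1/K_v = 81.6 ⇒ K_v = 5/408 ⇒ K = (5/408)/(1/16320) = 200.

200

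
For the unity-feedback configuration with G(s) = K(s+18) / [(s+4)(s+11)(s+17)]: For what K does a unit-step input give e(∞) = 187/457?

60

No free integrators in G(s): this is a type 0 system.
K_p = lim_{s→0} G(s) = K·18 / (4·11·17) = (9/374)·K.
e_ss = 1/(1 + K_p) = 187/457 ⇒ 1 + (9/374)·K = 457/187 ⇒ K = 60.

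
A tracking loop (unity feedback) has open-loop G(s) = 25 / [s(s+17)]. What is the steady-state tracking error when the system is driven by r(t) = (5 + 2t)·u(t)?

G(s) has one factor of s in the denominator, so the system is type 1. Taking each input component in turn:
  • 5: tracked with zero error.
  • 2t: e_ss = 2/K_v with K_v=25/17 → 1.36.
Total e_ss = 1.36.

1.36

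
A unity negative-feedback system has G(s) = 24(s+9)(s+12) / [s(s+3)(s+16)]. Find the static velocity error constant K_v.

54

System type = 1 (one pole at s=0).
K_v = lim_{s→0} s·G(s) = 24·9·12 / (3·16) = 54.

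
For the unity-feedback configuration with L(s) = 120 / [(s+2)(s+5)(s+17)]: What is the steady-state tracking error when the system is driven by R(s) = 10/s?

170/29

The open loop has no poles at the origin → type 0 system.
K_p = lim_{s→0} L(s) = 120 / (2·5·17) = 12/17.
e_ss = 10/(1 + K_p) = 10/(29/17) = 170/29.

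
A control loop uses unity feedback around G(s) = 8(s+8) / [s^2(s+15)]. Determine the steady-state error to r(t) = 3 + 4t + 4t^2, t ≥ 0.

The open loop has two poles at the origin → type 2 system. By superposition:
  • 3: tracked with zero error.
  • 4t: tracked with zero error.
  • 4t^2: e_ss = 8/K_a with K_a=64/15 → 1.875.
Total e_ss = 1.875.

1.875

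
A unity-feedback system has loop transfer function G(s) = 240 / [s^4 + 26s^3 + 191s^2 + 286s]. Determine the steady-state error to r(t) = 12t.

14.3

Factoring s from the denominator leaves a polynomial with constant term 286, so the system is type 1.
K_v = lim_{s→0} s·G(s) = 240 / 286 = 120/143.
e_ss = 12/K_v = 12/(120/143) = 14.3.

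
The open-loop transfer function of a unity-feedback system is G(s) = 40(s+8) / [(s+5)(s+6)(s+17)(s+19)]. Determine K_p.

The open loop has no poles at the origin → type 0 system.
K_p = lim_{s→0} G(s) = 40·8 / (5·6·17·19) = 32/969.

32/969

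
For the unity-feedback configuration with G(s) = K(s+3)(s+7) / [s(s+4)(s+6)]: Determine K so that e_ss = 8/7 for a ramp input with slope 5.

5

The open loop has one pole at the origin → type 1 system.
K_v = lim_{s→0} s·G(s) = K·3·7 / (4·6) = 0.875·K.
e_ss = 5/K_v = 8/7 ⇒ K_v = 4.375 ⇒ K = 4.375/0.875 = 5.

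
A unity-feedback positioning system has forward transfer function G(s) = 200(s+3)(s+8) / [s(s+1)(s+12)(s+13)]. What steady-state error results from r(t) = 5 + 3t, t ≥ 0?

0.0975

System type = 1 (one pole at s=0). By superposition:
  • 5: tracked with zero error.
  • 3t: e_ss = 3/K_v with K_v=400/13 → 0.0975.
Total e_ss = 0.0975.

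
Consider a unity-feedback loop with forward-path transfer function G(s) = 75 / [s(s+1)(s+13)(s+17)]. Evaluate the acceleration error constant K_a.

0

G(s) has one factor of s in the denominator, so the system is type 1.
K_a = lim_{s→0} s^2·G(s) = 0 (the extra factor of s kills the finite limit).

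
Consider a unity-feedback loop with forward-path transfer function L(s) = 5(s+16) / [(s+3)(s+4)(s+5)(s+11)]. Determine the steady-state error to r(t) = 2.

66/37

The open loop has no poles at the origin → type 0 system.
K_p = lim_{s→0} L(s) = 5·16 / (3·4·5·11) = 4/33.
e_ss = 2/(1 + K_p) = 2/(37/33) = 66/37.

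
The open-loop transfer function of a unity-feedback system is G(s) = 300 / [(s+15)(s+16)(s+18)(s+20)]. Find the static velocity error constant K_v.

No free integrators in G(s): this is a type 0 system.
K_v = lim_{s→0} s·G(s) = 0 (the extra factor of s kills the finite limit).

0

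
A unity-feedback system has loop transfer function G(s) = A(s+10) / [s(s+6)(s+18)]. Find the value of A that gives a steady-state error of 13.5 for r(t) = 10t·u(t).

One free integrator in G(s): this is a type 1 system.
K_v = lim_{s→0} s·G(s) = A·10 / (6·18) = (5/54)·A.
e_ss = 10/K_v = 13.5 ⇒ K_v = 20/27 ⇒ A = (20/27)/(5/54) = 8.

8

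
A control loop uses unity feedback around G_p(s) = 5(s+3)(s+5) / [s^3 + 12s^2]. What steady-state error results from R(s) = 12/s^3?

1.92

The denominator has no term below 12s^2 — 2 poles at s=0, type 2.
K_a = lim_{s→0} s^2·G_p(s) = 5·3·5 / 12 = 6.25.
r(t) = 6t^2 gives R(s) = 12/s^3.
e_ss = 12/K_a = 12/6.25 = 1.92.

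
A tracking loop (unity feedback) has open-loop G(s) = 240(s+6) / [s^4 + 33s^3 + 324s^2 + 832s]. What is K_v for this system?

45/26

Lowest-order denominator term is 832s, so the open loop has 1 pole at the origin → type 1 system.
K_v = lim_{s→0} s·G(s) = 240·6 / 832 = 45/26.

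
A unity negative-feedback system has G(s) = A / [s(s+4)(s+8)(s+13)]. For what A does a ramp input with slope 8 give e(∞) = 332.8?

G(s) has one factor of s in the denominator, so the system is type 1.
K_v = lim_{s→0} s·G(s) = A / (4·8·13) = (1/416)·A.
e_ss = 8/K_v = 332.8 ⇒ K_v = 5/208 ⇒ A = (5/208)/(1/416) = 10.

10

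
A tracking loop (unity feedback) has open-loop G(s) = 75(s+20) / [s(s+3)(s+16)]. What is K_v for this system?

G(s) has one factor of s in the denominator, so the system is type 1.
K_v = lim_{s→0} s·G(s) = 75·20 / (3·16) = 31.25.

31.25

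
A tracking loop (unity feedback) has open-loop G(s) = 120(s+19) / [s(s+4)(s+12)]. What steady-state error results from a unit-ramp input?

G(s) has one factor of s in the denominator, so the system is type 1.
K_v = lim_{s→0} s·G(s) = 120·19 / (4·12) = 47.5.
e_ss = 1/K_v = 1/47.5 = 2/95.

2/95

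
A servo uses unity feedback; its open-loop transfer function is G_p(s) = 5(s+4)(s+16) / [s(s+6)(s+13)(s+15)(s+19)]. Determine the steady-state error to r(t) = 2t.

G_p(s) has one factor of s in the denominator, so the system is type 1.
K_v = lim_{s→0} s·G_p(s) = 5·4·16 / (6·13·15·19) = 32/2223.
e_ss = 2/K_v = 2/(32/2223) = 138.9375.

138.9375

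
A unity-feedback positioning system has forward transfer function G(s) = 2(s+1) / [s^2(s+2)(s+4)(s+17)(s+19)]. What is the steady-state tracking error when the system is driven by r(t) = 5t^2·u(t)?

Two free integrators in G(s): this is a type 2 system.
K_a = lim_{s→0} s^2·G(s) = 2·1 / (2·4·17·19) = 1/1292.
r(t) = 5t^2 gives R(s) = 10/s^3.
e_ss = 10/K_a = 10/(1/1292) = 12920.

12920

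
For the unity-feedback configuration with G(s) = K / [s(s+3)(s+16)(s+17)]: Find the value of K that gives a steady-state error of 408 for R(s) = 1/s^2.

System type = 1 (one pole at s=0).
K_v = lim_{s→0} s·G(s) = K / (3·16·17) = (1/816)·K.
e_ss = 1/K_v = 408 ⇒ K_v = 1/408 ⇒ K = (1/408)/(1/816) = 2.

2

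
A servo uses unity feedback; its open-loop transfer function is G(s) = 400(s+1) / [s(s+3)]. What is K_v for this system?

G(s) has one factor of s in the denominator, so the system is type 1.
K_v = lim_{s→0} s·G(s) = 400·1 / (3) = 400/3.

400/3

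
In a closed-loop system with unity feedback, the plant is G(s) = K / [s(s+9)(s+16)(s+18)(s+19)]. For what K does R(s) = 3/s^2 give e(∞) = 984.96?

150

System type = 1 (one pole at s=0).
K_v = lim_{s→0} s·G(s) = K / (9·16·18·19) = (1/49248)·K.
e_ss = 3/K_v = 984.96 ⇒ K_v = 25/8208 ⇒ K = (25/8208)/(1/49248) = 150.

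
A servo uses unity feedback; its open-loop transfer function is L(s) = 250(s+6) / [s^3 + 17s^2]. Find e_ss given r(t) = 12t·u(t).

0

The denominator has no term below 17s^2 — 2 poles at s=0, type 2.
A type-2 system has K_v = ∞, so it tracks a ramp input with zero steady-state error.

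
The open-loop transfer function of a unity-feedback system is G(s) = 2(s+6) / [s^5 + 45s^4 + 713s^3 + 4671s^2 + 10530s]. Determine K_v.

2/1755

The denominator has no term below 10530s — 1 pole at s=0, type 1.
K_v = lim_{s→0} s·G(s) = 2·6 / 10530 = 2/1755.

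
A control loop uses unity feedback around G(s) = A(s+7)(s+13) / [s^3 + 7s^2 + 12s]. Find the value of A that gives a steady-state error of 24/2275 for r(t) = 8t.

100

Lowest-order denominator term is 12s, so the open loop has 1 pole at the origin → type 1 system.
K_v = lim_{s→0} s·G(s) = A·7·13 / 12 = (91/12)·A.
e_ss = 8/K_v = 24/2275 ⇒ K_v = 2275/3 ⇒ A = (2275/3)/(91/12) = 100.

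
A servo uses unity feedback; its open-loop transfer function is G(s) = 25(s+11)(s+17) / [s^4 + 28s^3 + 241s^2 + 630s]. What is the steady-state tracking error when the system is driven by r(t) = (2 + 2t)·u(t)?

Lowest-order denominator term is 630s, so the open loop has 1 pole at the origin → type 1 system. By superposition:
  • 2: tracked with zero error.
  • 2t: e_ss = 2/K_v with K_v=935/126 → 252/935.
Total e_ss = 252/935.

252/935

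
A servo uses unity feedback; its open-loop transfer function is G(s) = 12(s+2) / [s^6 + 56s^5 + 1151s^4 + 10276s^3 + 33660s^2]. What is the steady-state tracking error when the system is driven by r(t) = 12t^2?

Factoring s^2 from the denominator leaves a polynomial with constant term 33660, so the system is type 2.
K_a = lim_{s→0} s^2·G(s) = 12·2 / 33660 = 2/2805.
r(t) = 12t^2 gives R(s) = 24/s^3.
e_ss = 24/K_a = 24/(2/2805) = 33660.

33660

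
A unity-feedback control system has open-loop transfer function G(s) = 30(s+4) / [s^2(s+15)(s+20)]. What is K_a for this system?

0.4

G(s) has two factors of s in the denominator, so the system is type 2.
K_a = lim_{s→0} s^2·G(s) = 30·4 / (15·20) = 0.4.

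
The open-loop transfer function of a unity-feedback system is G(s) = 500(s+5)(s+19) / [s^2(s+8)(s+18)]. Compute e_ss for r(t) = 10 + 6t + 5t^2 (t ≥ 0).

G(s) has two factors of s in the denominator, so the system is type 2. By superposition:
  • 10: tracked with zero error.
  • 6t: tracked with zero error.
  • 5t^2: e_ss = 10/K_a with K_a=11875/36 → 72/2375.
Total e_ss = 72/2375.

72/2375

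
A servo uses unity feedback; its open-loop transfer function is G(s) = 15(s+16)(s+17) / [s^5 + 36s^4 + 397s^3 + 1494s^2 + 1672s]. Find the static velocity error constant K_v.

510/209

Lowest-order denominator term is 1672s, so the open loop has 1 pole at the origin → type 1 system.
K_v = lim_{s→0} s·G(s) = 15·16·17 / 1672 = 510/209.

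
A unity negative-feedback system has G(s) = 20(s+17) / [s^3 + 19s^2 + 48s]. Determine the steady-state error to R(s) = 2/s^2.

The denominator has no term below 48s — 1 pole at s=0, type 1.
K_v = lim_{s→0} s·G(s) = 20·17 / 48 = 85/12.
e_ss = 2/K_v = 2/(85/12) = 24/85.

24/85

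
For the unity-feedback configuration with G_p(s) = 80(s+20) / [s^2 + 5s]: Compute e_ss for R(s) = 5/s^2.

The denominator has no term below 5s — 1 pole at s=0, type 1.
K_v = lim_{s→0} s·G_p(s) = 80·20 / 5 = 320.
e_ss = 5/K_v = 5/320 = 1/64.

1/64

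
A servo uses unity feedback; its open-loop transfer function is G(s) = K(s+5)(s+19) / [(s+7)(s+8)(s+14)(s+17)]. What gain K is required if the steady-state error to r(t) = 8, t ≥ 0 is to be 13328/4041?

G(s) has no factors of s in the denominator, so the system is type 0.
K_p = lim_{s→0} G(s) = K·5·19 / (7·8·14·17) = (95/13328)·K.
e_ss = 8/(1 + K_p) = 13328/4041 ⇒ 1 + (95/13328)·K = 4041/1666 ⇒ K = 200.

200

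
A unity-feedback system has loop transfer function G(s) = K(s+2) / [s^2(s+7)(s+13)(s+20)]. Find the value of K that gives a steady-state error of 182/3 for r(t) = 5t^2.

Two free integrators in G(s): this is a type 2 system.
K_a = lim_{s→0} s^2·G(s) = K·2 / (7·13·20) = (1/910)·K.
e_ss = 10/K_a = 182/3 ⇒ K_a = 15/91 ⇒ K = (15/91)/(1/910) = 150.

150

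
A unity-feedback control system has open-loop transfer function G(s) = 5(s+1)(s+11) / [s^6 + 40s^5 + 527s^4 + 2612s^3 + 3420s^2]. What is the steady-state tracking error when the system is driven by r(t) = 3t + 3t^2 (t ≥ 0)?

Lowest-order denominator term is 3420s^2, so the open loop has 2 poles at the origin → type 2 system. Taking each input component in turn:
  • 3t: tracked with zero error.
  • 3t^2: e_ss = 6/K_a with K_a=11/684 → 4104/11.
Total e_ss = 4104/11.

4104/11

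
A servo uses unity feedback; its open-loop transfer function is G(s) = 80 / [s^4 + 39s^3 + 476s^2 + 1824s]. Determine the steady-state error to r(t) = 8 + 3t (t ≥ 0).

Lowest-order denominator term is 1824s, so the open loop has 1 pole at the origin → type 1 system. Taking each input component in turn:
  • 8: tracked with zero error.
  • 3t: e_ss = 3/K_v with K_v=5/114 → 68.4.
Total e_ss = 68.4.

68.4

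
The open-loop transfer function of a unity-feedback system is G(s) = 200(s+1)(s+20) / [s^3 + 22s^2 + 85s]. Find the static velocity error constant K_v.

800/17

Lowest-order denominator term is 85s, so the open loop has 1 pole at the origin → type 1 system.
K_v = lim_{s→0} s·G(s) = 200·1·20 / 85 = 800/17.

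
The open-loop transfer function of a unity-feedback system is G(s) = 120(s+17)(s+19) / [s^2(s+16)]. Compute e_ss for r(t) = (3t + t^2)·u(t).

G(s) has two factors of s in the denominator, so the system is type 2. Taking each input component in turn:
  • 3t: tracked with zero error.
  • t^2: e_ss = 2/K_a with K_a=2422.5 → 4/4845.
Total e_ss = 4/4845.

4/4845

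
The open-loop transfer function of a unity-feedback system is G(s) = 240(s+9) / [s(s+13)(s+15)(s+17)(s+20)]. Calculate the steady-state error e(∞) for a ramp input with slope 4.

One free integrator in G(s): this is a type 1 system.
K_v = lim_{s→0} s·G(s) = 240·9 / (13·15·17·20) = 36/1105.
e_ss = 4/K_v = 4/(36/1105) = 1105/9.

1105/9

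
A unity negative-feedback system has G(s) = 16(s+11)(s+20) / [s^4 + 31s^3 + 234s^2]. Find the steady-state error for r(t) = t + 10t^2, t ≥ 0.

117/88

Lowest-order denominator term is 234s^2, so the open loop has 2 poles at the origin → type 2 system. By superposition:
  • t: tracked with zero error.
  • 10t^2: e_ss = 20/K_a with K_a=1760/117 → 117/88.
Total e_ss = 117/88.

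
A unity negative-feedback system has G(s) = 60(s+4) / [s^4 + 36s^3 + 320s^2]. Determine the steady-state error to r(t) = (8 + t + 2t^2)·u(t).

The denominator has no term below 320s^2 — 2 poles at s=0, type 2. By superposition:
  • 8: tracked with zero error.
  • t: tracked with zero error.
  • 2t^2: e_ss = 4/K_a with K_a=0.75 → 16/3.
Total e_ss = 16/3.

16/3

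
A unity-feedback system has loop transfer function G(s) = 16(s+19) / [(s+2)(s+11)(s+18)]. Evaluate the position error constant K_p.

The open loop has no poles at the origin → type 0 system.
K_p = lim_{s→0} G(s) = 16·19 / (2·11·18) = 76/99.

76/99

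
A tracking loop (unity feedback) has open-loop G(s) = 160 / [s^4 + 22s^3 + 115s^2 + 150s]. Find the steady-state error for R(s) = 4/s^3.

Lowest-order denominator term is 150s, so the open loop has 1 pole at the origin → type 1 system.
K_a = lim_{s→0} s^2·G(s) = 0; the steady-state error to this parabolic input grows without bound.

infinity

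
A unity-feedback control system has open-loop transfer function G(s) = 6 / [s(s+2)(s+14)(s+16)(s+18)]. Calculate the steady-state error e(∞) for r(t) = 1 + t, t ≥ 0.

1344

System type = 1 (one pole at s=0). By superposition:
  • 1: tracked with zero error.
  • t: e_ss = 1/K_v with K_v=1/1344 → 1344.
Total e_ss = 1344.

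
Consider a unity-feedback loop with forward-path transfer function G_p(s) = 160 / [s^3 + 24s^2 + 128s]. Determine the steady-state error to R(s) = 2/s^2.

1.6

The denominator has no term below 128s — 1 pole at s=0, type 1.
K_v = lim_{s→0} s·G_p(s) = 160 / 128 = 1.25.
e_ss = 2/K_v = 2/1.25 = 1.6.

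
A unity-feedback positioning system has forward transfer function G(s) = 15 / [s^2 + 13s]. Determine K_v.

Lowest-order denominator term is 13s, so the open loop has 1 pole at the origin → type 1 system.
K_v = lim_{s→0} s·G(s) = 15 / 13 = 15/13.

15/13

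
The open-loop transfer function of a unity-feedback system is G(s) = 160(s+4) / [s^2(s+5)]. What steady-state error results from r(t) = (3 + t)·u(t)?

G(s) has two factors of s in the denominator, so the system is type 2. Taking each input component in turn:
  • 3: tracked with zero error.
  • t: tracked with zero error.
Total e_ss = 0.

0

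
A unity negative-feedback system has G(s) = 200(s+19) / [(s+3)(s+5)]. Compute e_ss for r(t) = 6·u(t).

18/763

System type = 0 (no poles at s=0).
K_p = lim_{s→0} G(s) = 200·19 / (3·5) = 760/3.
e_ss = 6/(1 + K_p) = 6/(763/3) = 18/763.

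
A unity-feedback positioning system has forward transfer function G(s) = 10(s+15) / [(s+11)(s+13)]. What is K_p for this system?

System type = 0 (no poles at s=0).
K_p = lim_{s→0} G(s) = 10·15 / (11·13) = 150/143.

150/143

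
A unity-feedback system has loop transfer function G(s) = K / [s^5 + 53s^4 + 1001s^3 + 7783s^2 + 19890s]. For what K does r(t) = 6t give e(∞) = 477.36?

250

Lowest-order denominator term is 19890s, so the open loop has 1 pole at the origin → type 1 system.
K_v = lim_{s→0} s·G(s) = K / 19890 = (1/19890)·K.
e_ss = 6/K_v = 477.36 ⇒ K_v = 25/1989 ⇒ K = (25/1989)/(1/19890) = 250.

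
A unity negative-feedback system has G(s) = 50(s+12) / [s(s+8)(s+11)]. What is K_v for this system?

75/11

One free integrator in G(s): this is a type 1 system.
K_v = lim_{s→0} s·G(s) = 50·12 / (8·11) = 75/11.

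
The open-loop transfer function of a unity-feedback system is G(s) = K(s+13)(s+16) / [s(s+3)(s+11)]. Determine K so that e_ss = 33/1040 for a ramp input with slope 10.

The open loop has one pole at the origin → type 1 system.
K_v = lim_{s→0} s·G(s) = K·13·16 / (3·11) = (208/33)·K.
e_ss = 10/K_v = 33/1040 ⇒ K_v = 10400/33 ⇒ K = (10400/33)/(208/33) = 50.

50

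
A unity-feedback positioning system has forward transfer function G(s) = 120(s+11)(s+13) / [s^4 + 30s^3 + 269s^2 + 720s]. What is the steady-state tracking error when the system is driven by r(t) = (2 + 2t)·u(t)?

12/143

The denominator has no term below 720s — 1 pole at s=0, type 1. Taking each input component in turn:
  • 2: tracked with zero error.
  • 2t: e_ss = 2/K_v with K_v=143/6 → 12/143.
Total e_ss = 12/143.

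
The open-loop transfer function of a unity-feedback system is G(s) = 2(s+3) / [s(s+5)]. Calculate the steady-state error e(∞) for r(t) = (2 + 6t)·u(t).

5

System type = 1 (one pole at s=0). Taking each input component in turn:
  • 2: tracked with zero error.
  • 6t: e_ss = 6/K_v with K_v=1.2 → 5.
Total e_ss = 5.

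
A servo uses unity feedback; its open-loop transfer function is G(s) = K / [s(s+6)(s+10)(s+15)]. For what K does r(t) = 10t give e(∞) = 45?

One free integrator in G(s): this is a type 1 system.
K_v = lim_{s→0} s·G(s) = K / (6·10·15) = (1/900)·K.
e_ss = 10/K_v = 45 ⇒ K_v = 2/9 ⇒ K = (2/9)/(1/900) = 200.

200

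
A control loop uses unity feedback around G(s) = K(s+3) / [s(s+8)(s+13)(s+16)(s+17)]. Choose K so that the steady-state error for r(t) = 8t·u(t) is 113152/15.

10

One free integrator in G(s): this is a type 1 system.
K_v = lim_{s→0} s·G(s) = K·3 / (8·13·16·17) = (3/28288)·K.
e_ss = 8/K_v = 113152/15 ⇒ K_v = 15/14144 ⇒ K = (15/14144)/(3/28288) = 10.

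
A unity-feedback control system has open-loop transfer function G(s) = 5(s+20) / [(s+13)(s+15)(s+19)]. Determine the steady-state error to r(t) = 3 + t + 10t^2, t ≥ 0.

System type = 0 (no poles at s=0). Taking each input component in turn:
  • 3: e_ss = 3/(1+K_p) with K_p=20/741 → 2223/761.
  • t: a type-0 system cannot track it, e_ss → ∞.
  • 10t^2: a type-0 system cannot track it, e_ss → ∞.
The unbounded component dominates.

infinity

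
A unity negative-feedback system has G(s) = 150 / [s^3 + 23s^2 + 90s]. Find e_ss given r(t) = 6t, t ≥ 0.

3.6

Lowest-order denominator term is 90s, so the open loop has 1 pole at the origin → type 1 system.
K_v = lim_{s→0} s·G(s) = 150 / 90 = 5/3.
e_ss = 6/K_v = 6/(5/3) = 3.6.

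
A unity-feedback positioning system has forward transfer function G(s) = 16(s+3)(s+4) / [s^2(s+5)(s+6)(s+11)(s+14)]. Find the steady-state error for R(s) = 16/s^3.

The open loop has two poles at the origin → type 2 system.
K_a = lim_{s→0} s^2·G(s) = 16·3·4 / (5·6·11·14) = 16/385.
r(t) = 8t^2 gives R(s) = 16/s^3.
e_ss = 16/K_a = 16/(16/385) = 385.

385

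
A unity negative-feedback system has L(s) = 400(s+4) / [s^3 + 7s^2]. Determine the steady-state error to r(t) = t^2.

Factoring s^2 from the denominator leaves a polynomial with constant term 7, so the system is type 2.
K_a = lim_{s→0} s^2·L(s) = 400·4 / 7 = 1600/7.
r(t) = t^2 gives R(s) = 2/s^3.
e_ss = 2/K_a = 2/(1600/7) = 7/800.

7/800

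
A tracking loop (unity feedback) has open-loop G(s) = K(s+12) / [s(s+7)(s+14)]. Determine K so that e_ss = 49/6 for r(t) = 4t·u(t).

G(s) has one factor of s in the denominator, so the system is type 1.
K_v = lim_{s→0} s·G(s) = K·12 / (7·14) = (6/49)·K.
e_ss = 4/K_v = 49/6 ⇒ K_v = 24/49 ⇒ K = (24/49)/(6/49) = 4.

4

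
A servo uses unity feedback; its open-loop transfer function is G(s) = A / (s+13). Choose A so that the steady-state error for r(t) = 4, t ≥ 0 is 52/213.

200

The open loop has no poles at the origin → type 0 system.
K_p = lim_{s→0} G(s) = A / (13) = (1/13)·A.
e_ss = 4/(1 + K_p) = 52/213 ⇒ 1 + (1/13)·A = 213/13 ⇒ A = 200.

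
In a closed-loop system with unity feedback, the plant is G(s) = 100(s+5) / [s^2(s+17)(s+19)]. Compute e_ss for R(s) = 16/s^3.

10.336

Two free integrators in G(s): this is a type 2 system.
K_a = lim_{s→0} s^2·G(s) = 100·5 / (17·19) = 500/323.
r(t) = 8t^2 gives R(s) = 16/s^3.
e_ss = 16/K_a = 16/(500/323) = 10.336.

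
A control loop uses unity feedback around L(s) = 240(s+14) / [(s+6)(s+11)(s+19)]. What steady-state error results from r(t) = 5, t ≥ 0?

No free integrators in L(s): this is a type 0 system.
K_p = lim_{s→0} L(s) = 240·14 / (6·11·19) = 560/209.
e_ss = 5/(1 + K_p) = 5/(769/209) = 1045/769.

1045/769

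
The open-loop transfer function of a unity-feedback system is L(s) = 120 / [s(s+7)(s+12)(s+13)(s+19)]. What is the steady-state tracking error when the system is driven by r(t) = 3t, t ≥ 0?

System type = 1 (one pole at s=0).
K_v = lim_{s→0} s·L(s) = 120 / (7·12·13·19) = 10/1729.
e_ss = 3/K_v = 3/(10/1729) = 518.7.

518.7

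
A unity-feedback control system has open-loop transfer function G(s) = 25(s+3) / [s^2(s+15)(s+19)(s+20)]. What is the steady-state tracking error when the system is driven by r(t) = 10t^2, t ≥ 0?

1520

System type = 2 (two poles at s=0).
K_a = lim_{s→0} s^2·G(s) = 25·3 / (15·19·20) = 1/76.
r(t) = 10t^2 gives R(s) = 20/s^3.
e_ss = 20/K_a = 20/(1/76) = 1520.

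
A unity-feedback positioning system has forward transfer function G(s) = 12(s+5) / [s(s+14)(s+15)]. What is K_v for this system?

One free integrator in G(s): this is a type 1 system.
K_v = lim_{s→0} s·G(s) = 12·5 / (14·15) = 2/7.

2/7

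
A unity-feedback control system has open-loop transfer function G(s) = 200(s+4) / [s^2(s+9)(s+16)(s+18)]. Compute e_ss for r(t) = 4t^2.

System type = 2 (two poles at s=0).
K_a = lim_{s→0} s^2·G(s) = 200·4 / (9·16·18) = 25/81.
r(t) = 4t^2 gives R(s) = 8/s^3.
e_ss = 8/K_a = 8/(25/81) = 25.92.

25.92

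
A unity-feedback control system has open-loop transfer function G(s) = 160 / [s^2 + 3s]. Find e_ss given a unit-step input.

Factoring s from the denominator leaves a polynomial with constant term 3, so the system is type 1.
K_p = ∞ for a type-1 system; e_ss to a step is zero.

0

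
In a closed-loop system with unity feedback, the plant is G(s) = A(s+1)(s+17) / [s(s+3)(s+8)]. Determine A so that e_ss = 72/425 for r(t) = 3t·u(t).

25

System type = 1 (one pole at s=0).
K_v = lim_{s→0} s·G(s) = A·1·17 / (3·8) = (17/24)·A.
e_ss = 3/K_v = 72/425 ⇒ K_v = 425/24 ⇒ A = (425/24)/(17/24) = 25.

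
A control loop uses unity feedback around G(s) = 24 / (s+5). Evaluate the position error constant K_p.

No free integrators in G(s): this is a type 0 system.
K_p = lim_{s→0} G(s) = 24 / (5) = 4.8.

4.8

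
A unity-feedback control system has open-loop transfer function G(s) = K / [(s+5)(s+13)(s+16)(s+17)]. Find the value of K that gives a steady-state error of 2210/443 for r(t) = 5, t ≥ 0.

No free integrators in G(s): this is a type 0 system.
K_p = lim_{s→0} G(s) = K / (5·13·16·17) = (1/17680)·K.
e_ss = 5/(1 + K_p) = 2210/443 ⇒ 1 + (1/17680)·K = 443/442 ⇒ K = 40.

40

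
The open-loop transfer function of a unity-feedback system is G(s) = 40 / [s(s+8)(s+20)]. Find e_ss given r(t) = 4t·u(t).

One free integrator in G(s): this is a type 1 system.
K_v = lim_{s→0} s·G(s) = 40 / (8·20) = 0.25.
e_ss = 4/K_v = 4/0.25 = 16.

16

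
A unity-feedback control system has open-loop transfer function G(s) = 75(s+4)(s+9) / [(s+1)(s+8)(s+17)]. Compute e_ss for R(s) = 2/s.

68/709

G(s) has no factors of s in the denominator, so the system is type 0.
K_p = lim_{s→0} G(s) = 75·4·9 / (1·8·17) = 675/34.
e_ss = 2/(1 + K_p) = 2/(709/34) = 68/709.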